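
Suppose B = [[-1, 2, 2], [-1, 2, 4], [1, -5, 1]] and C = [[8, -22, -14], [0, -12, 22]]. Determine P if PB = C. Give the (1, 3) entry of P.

Right-multiplying both sides by B⁻¹ gives P = CB⁻¹.
B has determinant -6; B⁻¹ = [[-11/3, 2, -2/3], [-5/6, 1/2, -1/3], [-1/2, 1/2, 0]].
P = CB⁻¹ = [[8, -22, -14], [0, -12, 22]] · [[-11/3, 2, -2/3], [-5/6, 1/2, -1/3], [-1/2, 1/2, 0]] = [[-4, -2, 2], [-1, 5, 4]].

2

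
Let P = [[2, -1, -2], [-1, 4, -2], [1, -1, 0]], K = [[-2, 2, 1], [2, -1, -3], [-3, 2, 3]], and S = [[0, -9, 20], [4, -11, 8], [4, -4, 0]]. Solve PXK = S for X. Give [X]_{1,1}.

-3

Isolating X: multiply by P⁻¹ from the left and K⁻¹ from the right, so X = P⁻¹SK⁻¹.
det P = 4; the adjugate gives P⁻¹ = [[-1/2, 1/2, 5/2], [-1/2, 1/2, 3/2], [-3/4, 1/4, 7/4]].
det K = 1; the adjugate gives K⁻¹ = [[3, -4, -5], [3, -3, -4], [1, -2, -2]].
P⁻¹S = [[12, -11, -6], [8, -7, -6], [8, -3, -13]].
X = (P⁻¹S)K⁻¹ = [[-3, -3, -4], [-3, 1, 0], [2, 3, -2]].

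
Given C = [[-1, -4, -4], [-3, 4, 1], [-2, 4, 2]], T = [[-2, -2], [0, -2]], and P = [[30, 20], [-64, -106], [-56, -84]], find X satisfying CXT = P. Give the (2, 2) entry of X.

Isolating X: multiply by C⁻¹ from the left and T⁻¹ from the right, so X = C⁻¹PT⁻¹.
det C = -4; the adjugate gives C⁻¹ = [[-1, 2, -3], [-1, 5/2, -13/4], [1, -3, 4]].
det T = 4, so T⁻¹ = [[-1/2, 1/2], [0, -1/2]].
C⁻¹P = [[10, 20], [-8, -12], [-2, 2]].
X = (C⁻¹P)T⁻¹ = [[-5, -5], [4, 2], [1, -2]].

2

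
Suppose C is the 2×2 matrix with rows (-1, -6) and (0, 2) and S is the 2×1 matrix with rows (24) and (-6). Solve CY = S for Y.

Since C multiplies Y on the left, Y = C⁻¹S.
det C = -2; the adjugate gives C⁻¹ = [[-1, -3], [0, 1/2]].
Y = C⁻¹S = [[-1, -3], [0, 1/2]] · [[24], [-6]] = [[-6], [-3]].

Y = [[-6], [-3]]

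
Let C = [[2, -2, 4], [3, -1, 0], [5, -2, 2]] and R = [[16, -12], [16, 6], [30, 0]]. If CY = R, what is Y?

Y = [[6, 0], [2, -6], [2, -6]]

Since C multiplies Y on the left, Y = C⁻¹R.
det C = 4, so C⁻¹ = [[-1/2, -1, 1], [-3/2, -4, 3], [-1/4, -3/2, 1]].
Y = C⁻¹R = [[-1/2, -1, 1], [-3/2, -4, 3], [-1/4, -3/2, 1]] · [[16, -12], [16, 6], [30, 0]] = [[6, 0], [2, -6], [2, -6]].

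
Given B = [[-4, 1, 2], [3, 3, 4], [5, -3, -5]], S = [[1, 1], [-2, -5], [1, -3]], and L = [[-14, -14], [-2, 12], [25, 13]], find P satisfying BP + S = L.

P = [[3, 4], [-3, 3], [0, -1]]

BP = L − S = [[-15, -15], [0, 17], [24, 16]].
Left-multiplying both sides by B⁻¹ gives P = B⁻¹(L − S).
det B = -1, so B⁻¹ = [[3, 1, 2], [-35, -10, -22], [24, 7, 15]].
P = B⁻¹(L − S) = [[3, 4], [-3, 3], [0, -1]].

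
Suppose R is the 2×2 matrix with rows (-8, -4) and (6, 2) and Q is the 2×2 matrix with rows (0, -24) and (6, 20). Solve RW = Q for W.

R is on the left of W, so left-multiply by R⁻¹: W = R⁻¹Q.
R has determinant 8; R⁻¹ = [[1/4, 1/2], [-3/4, -1]].
W = R⁻¹Q = [[1/4, 1/2], [-3/4, -1]] · [[0, -24], [6, 20]] = [[3, 4], [-6, -2]].

W = [[3, 4], [-6, -2]]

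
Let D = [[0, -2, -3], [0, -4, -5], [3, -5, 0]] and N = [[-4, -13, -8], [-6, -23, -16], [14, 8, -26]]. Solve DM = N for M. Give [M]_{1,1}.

Since D multiplies M on the left, M = D⁻¹N.
D has determinant -6; D⁻¹ = [[25/6, -5/2, 1/3], [5/2, -3/2, 0], [-2, 1, 0]].
M = D⁻¹N = [[25/6, -5/2, 1/3], [5/2, -3/2, 0], [-2, 1, 0]] · [[-4, -13, -8], [-6, -23, -16], [14, 8, -26]] = [[3, 6, -2], [-1, 2, 4], [2, 3, 0]].

3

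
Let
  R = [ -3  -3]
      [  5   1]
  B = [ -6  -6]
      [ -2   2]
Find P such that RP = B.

P = [[-1, 0], [3, 2]]

R is on the left of P, so left-multiply by R⁻¹: P = R⁻¹B.
det R = 12, so R⁻¹ = [[1/12, 1/4], [-5/12, -1/4]].
P = R⁻¹B = [[1/12, 1/4], [-5/12, -1/4]] · [[-6, -6], [-2, 2]] = [[-1, 0], [3, 2]].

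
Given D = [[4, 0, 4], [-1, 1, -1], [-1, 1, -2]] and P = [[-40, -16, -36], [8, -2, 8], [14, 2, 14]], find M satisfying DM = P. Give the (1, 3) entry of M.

-3

Left-multiplying both sides by D⁻¹ gives M = D⁻¹P.
det D = -4; the adjugate gives D⁻¹ = [[1/4, -1, 1], [1/4, 1, 0], [0, 1, -1]].
M = D⁻¹P = [[1/4, -1, 1], [1/4, 1, 0], [0, 1, -1]] · [[-40, -16, -36], [8, -2, 8], [14, 2, 14]] = [[-4, 0, -3], [-2, -6, -1], [-6, -4, -6]].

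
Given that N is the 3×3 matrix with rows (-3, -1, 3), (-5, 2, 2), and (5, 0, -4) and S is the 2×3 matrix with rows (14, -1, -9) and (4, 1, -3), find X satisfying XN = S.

X = [[-3, -2, -1], [-3, -1, -2]]

Since N sits to the right of X, X = SN⁻¹.
det N = 4, so N⁻¹ = [[-2, -1, -2], [-5/2, -3/4, -9/4], [-5/2, -5/4, -11/4]].
X = SN⁻¹ = [[14, -1, -9], [4, 1, -3]] · [[-2, -1, -2], [-5/2, -3/4, -9/4], [-5/2, -5/4, -11/4]] = [[-3, -2, -1], [-3, -1, -2]].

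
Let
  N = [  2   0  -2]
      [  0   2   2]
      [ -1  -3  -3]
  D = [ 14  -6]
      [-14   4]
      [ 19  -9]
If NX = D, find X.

X = [[2, 3], [-2, -4], [-5, 6]]

N is on the left of X, so left-multiply by N⁻¹: X = N⁻¹D.
det N = -4, so N⁻¹ = [[0, -3/2, -1], [1/2, 2, 1], [-1/2, -3/2, -1]].
X = N⁻¹D = [[0, -3/2, -1], [1/2, 2, 1], [-1/2, -3/2, -1]] · [[14, -6], [-14, 4], [19, -9]] = [[2, 3], [-2, -4], [-5, 6]].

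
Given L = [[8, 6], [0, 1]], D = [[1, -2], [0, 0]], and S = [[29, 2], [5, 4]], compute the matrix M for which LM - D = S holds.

LM = S + D = [[30, 0], [5, 4]].
Since L multiplies M on the left, M = L⁻¹(S + D).
L has determinant 8; L⁻¹ = [[1/8, -3/4], [0, 1]].
M = L⁻¹(S + D) = [[0, -3], [5, 4]].

M = [[0, -3], [5, 4]]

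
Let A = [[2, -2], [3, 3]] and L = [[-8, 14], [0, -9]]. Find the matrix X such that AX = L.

X = [[-2, 2], [2, -5]]

A is on the left of X, so left-multiply by A⁻¹: X = A⁻¹L.
det A = 12, so A⁻¹ = [[1/4, 1/6], [-1/4, 1/6]].
X = A⁻¹L = [[1/4, 1/6], [-1/4, 1/6]] · [[-8, 14], [0, -9]] = [[-2, 2], [2, -5]].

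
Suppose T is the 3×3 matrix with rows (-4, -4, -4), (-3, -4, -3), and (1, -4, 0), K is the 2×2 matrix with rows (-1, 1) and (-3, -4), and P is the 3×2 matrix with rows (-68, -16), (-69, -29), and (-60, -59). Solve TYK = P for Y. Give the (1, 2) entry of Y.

-3

Left-multiply by T⁻¹ and right-multiply by K⁻¹: Y = T⁻¹PK⁻¹.
det T = -4; the adjugate gives T⁻¹ = [[3, -4, 1], [3/4, -1, 0], [-4, 5, -1]].
K has determinant 7; K⁻¹ = [[-4/7, -1/7], [3/7, -1/7]].
T⁻¹P = [[12, 9], [18, 17], [-13, -22]].
Y = (T⁻¹P)K⁻¹ = [[-3, -3], [-3, -5], [-2, 5]].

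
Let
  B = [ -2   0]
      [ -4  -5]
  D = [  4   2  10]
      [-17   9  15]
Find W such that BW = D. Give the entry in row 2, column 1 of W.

5

Since B multiplies W on the left, W = B⁻¹D.
B has determinant 10; B⁻¹ = [[-1/2, 0], [2/5, -1/5]].
W = B⁻¹D = [[-1/2, 0], [2/5, -1/5]] · [[4, 2, 10], [-17, 9, 15]] = [[-2, -1, -5], [5, -1, 1]].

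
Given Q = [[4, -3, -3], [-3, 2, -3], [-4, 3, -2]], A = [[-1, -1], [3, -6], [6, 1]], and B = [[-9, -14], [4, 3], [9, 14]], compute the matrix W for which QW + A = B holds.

W = [[-2, -1], [-1, 3], [1, 0]]

QW = B − A = [[-8, -13], [1, 9], [3, 13]].
Left-multiplying both sides by Q⁻¹ gives W = Q⁻¹(B − A).
Q has determinant 5; Q⁻¹ = [[1, -3, 3], [6/5, -4, 21/5], [-1/5, 0, -1/5]].
W = Q⁻¹(B − A) = [[-2, -1], [-1, 3], [1, 0]].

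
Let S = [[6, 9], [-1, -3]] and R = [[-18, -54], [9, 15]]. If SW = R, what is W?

W = [[3, -3], [-4, -4]]

S is on the left of W, so left-multiply by S⁻¹: W = S⁻¹R.
det S = -9, so S⁻¹ = [[1/3, 1], [-1/9, -2/3]].
W = S⁻¹R = [[1/3, 1], [-1/9, -2/3]] · [[-18, -54], [9, 15]] = [[3, -3], [-4, -4]].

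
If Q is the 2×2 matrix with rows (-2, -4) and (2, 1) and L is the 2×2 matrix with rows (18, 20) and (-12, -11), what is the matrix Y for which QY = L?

Y = [[-5, -4], [-2, -3]]

Q is on the left of Y, so left-multiply by Q⁻¹: Y = Q⁻¹L.
Q has determinant 6; Q⁻¹ = [[1/6, 2/3], [-1/3, -1/3]].
Y = Q⁻¹L = [[1/6, 2/3], [-1/3, -1/3]] · [[18, 20], [-12, -11]] = [[-5, -4], [-2, -3]].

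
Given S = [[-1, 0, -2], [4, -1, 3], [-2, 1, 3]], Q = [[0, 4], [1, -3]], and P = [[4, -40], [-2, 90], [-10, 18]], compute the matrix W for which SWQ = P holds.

Left-multiply by S⁻¹ and right-multiply by Q⁻¹: W = S⁻¹PQ⁻¹.
det S = 2, so S⁻¹ = [[-3, -1, -1], [-9, -7/2, -5/2], [1, 1/2, 1/2]].
Q has determinant -4; Q⁻¹ = [[3/4, 1], [1/4, 0]].
S⁻¹P = [[0, 12], [-4, 0], [-2, 14]].
W = (S⁻¹P)Q⁻¹ = [[3, 0], [-3, -4], [2, -2]].

W = [[3, 0], [-3, -4], [2, -2]]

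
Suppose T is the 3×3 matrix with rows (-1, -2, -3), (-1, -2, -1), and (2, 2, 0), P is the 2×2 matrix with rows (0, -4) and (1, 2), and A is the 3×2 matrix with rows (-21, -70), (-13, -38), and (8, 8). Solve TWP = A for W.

Left-multiply by T⁻¹ and right-multiply by P⁻¹: W = T⁻¹AP⁻¹.
T has determinant -4; T⁻¹ = [[-1/2, 3/2, 1], [1/2, -3/2, -1/2], [-1/2, 1/2, 0]].
det P = 4, so P⁻¹ = [[1/2, 1], [-1/4, 0]].
T⁻¹A = [[-1, -14], [5, 18], [4, 16]].
W = (T⁻¹A)P⁻¹ = [[3, -1], [-2, 5], [-2, 4]].

W = [[3, -1], [-2, 5], [-2, 4]]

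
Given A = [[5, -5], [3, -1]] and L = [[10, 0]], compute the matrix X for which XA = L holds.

A is on the right of X, so right-multiply by A⁻¹: X = LA⁻¹.
A has determinant 10; A⁻¹ = [[-1/10, 1/2], [-3/10, 1/2]].
X = LA⁻¹ = [[10, 0]] · [[-1/10, 1/2], [-3/10, 1/2]] = [[-1, 5]].

X = [[-1, 5]]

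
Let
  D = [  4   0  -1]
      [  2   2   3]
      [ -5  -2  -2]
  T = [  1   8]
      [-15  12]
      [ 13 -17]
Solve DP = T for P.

D is on the left of P, so left-multiply by D⁻¹: P = D⁻¹T.
det D = 2, so D⁻¹ = [[1, 1, 1], [-11/2, -13/2, -7], [3, 4, 4]].
P = D⁻¹T = [[1, 1, 1], [-11/2, -13/2, -7], [3, 4, 4]] · [[1, 8], [-15, 12], [13, -17]] = [[-1, 3], [1, -3], [-5, 4]].

P = [[-1, 3], [1, -3], [-5, 4]]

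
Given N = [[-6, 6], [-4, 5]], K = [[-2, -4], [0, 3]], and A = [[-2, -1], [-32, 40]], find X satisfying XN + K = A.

XN = A − K = [[0, 3], [-32, 37]].
Since N sits to the right of X, X = (A − K)N⁻¹.
det N = -6, so N⁻¹ = [[-5/6, 1], [-2/3, 1]].
X = (A − K)N⁻¹ = [[-2, 3], [2, 5]].

X = [[-2, 3], [2, 5]]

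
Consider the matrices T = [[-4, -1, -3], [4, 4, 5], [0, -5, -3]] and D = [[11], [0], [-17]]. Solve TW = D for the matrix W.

Left-multiplying both sides by T⁻¹ gives W = T⁻¹D.
det T = -4; the adjugate gives T⁻¹ = [[-13/4, -3, -7/4], [-3, -3, -2], [5, 5, 3]].
W = T⁻¹D = [[-13/4, -3, -7/4], [-3, -3, -2], [5, 5, 3]] · [[11], [0], [-17]] = [[-6], [1], [4]].

W = [[-6], [1], [4]]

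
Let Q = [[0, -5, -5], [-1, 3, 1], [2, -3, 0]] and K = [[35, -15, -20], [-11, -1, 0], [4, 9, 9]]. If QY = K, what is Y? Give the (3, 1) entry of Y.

-3

Since Q multiplies Y on the left, Y = Q⁻¹K.
det Q = 5, so Q⁻¹ = [[3/5, 3, 2], [2/5, 2, 1], [-3/5, -2, -1]].
Y = Q⁻¹K = [[3/5, 3, 2], [2/5, 2, 1], [-3/5, -2, -1]] · [[35, -15, -20], [-11, -1, 0], [4, 9, 9]] = [[-4, 6, 6], [-4, 1, 1], [-3, 2, 3]].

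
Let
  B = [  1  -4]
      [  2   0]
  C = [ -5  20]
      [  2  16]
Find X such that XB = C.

Since B sits to the right of X, X = CB⁻¹.
det B = 8, so B⁻¹ = [[0, 1/2], [-1/4, 1/8]].
X = CB⁻¹ = [[-5, 20], [2, 16]] · [[0, 1/2], [-1/4, 1/8]] = [[-5, 0], [-4, 3]].

X = [[-5, 0], [-4, 3]]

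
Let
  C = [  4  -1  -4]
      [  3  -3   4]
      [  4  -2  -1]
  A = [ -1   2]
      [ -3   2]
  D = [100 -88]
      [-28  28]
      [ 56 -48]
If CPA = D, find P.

P = [[1, -3], [4, 0], [4, 4]]

Left-multiply by C⁻¹ and right-multiply by A⁻¹: P = C⁻¹DA⁻¹.
C has determinant 1; C⁻¹ = [[11, 7, -16], [19, 12, -28], [6, 4, -9]].
det A = 4; the adjugate gives A⁻¹ = [[1/2, -1/2], [3/4, -1/4]].
C⁻¹D = [[8, -4], [-4, 8], [-16, 16]].
P = (C⁻¹D)A⁻¹ = [[1, -3], [4, 0], [4, 4]].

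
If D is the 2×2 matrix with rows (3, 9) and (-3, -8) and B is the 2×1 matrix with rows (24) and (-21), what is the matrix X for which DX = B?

X = [[-1], [3]]

D is on the left of X, so left-multiply by D⁻¹: X = D⁻¹B.
det D = 3; the adjugate gives D⁻¹ = [[-8/3, -3], [1, 1]].
X = D⁻¹B = [[-8/3, -3], [1, 1]] · [[24], [-21]] = [[-1], [3]].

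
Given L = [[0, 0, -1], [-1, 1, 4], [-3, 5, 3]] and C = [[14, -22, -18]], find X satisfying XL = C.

Since L sits to the right of X, X = CL⁻¹.
det L = 2, so L⁻¹ = [[-17/2, -5/2, 1/2], [-9/2, -3/2, 1/2], [-1, 0, 0]].
X = CL⁻¹ = [[14, -22, -18]] · [[-17/2, -5/2, 1/2], [-9/2, -3/2, 1/2], [-1, 0, 0]] = [[-2, -2, -4]].

X = [[-2, -2, -4]]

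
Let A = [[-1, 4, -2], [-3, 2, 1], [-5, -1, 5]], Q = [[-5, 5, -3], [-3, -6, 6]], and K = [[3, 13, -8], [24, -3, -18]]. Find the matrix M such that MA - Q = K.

MA = K + Q = [[-2, 18, -11], [21, -9, -12]].
Since A sits to the right of M, M = (K + Q)A⁻¹.
A has determinant 3; A⁻¹ = [[11/3, -6, 8/3], [10/3, -5, 7/3], [13/3, -7, 10/3]].
M = (K + Q)A⁻¹ = [[5, -1, 0], [-5, 3, -5]].

M = [[5, -1, 0], [-5, 3, -5]]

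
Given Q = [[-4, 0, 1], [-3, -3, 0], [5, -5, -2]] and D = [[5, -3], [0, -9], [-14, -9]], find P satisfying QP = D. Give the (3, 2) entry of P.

-3

Since Q multiplies P on the left, P = Q⁻¹D.
det Q = 6; the adjugate gives Q⁻¹ = [[1, -5/6, 1/2], [-1, 1/2, -1/2], [5, -10/3, 2]].
P = Q⁻¹D = [[1, -5/6, 1/2], [-1, 1/2, -1/2], [5, -10/3, 2]] · [[5, -3], [0, -9], [-14, -9]] = [[-2, 0], [2, 3], [-3, -3]].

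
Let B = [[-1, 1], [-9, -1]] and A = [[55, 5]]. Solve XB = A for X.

X = [[-1, -6]]

B is on the right of X, so right-multiply by B⁻¹: X = AB⁻¹.
det B = 10, so B⁻¹ = [[-1/10, -1/10], [9/10, -1/10]].
X = AB⁻¹ = [[55, 5]] · [[-1/10, -1/10], [9/10, -1/10]] = [[-1, -6]].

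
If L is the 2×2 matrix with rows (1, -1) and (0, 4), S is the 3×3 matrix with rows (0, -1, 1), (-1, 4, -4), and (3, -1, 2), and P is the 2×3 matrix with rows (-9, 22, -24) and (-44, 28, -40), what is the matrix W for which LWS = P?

W = [[-4, 5, -5], [4, 2, -3]]

Isolating W: multiply by L⁻¹ from the left and S⁻¹ from the right, so W = L⁻¹PS⁻¹.
L has determinant 4; L⁻¹ = [[1, 1/4], [0, 1/4]].
det S = -1, so S⁻¹ = [[-4, -1, 0], [10, 3, 1], [11, 3, 1]].
L⁻¹P = [[-20, 29, -34], [-11, 7, -10]].
W = (L⁻¹P)S⁻¹ = [[-4, 5, -5], [4, 2, -3]].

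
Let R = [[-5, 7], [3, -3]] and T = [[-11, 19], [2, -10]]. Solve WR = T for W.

W = [[4, 3], [-4, -6]]

R is on the right of W, so right-multiply by R⁻¹: W = TR⁻¹.
det R = -6; the adjugate gives R⁻¹ = [[1/2, 7/6], [1/2, 5/6]].
W = TR⁻¹ = [[-11, 19], [2, -10]] · [[1/2, 7/6], [1/2, 5/6]] = [[4, 3], [-4, -6]].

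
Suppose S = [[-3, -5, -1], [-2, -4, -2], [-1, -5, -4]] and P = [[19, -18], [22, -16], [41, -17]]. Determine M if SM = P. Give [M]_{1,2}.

5

S is on the left of M, so left-multiply by S⁻¹: M = S⁻¹P.
det S = 6; the adjugate gives S⁻¹ = [[1, -5/2, 1], [-1, 11/6, -2/3], [1, -5/3, 1/3]].
M = S⁻¹P = [[1, -5/2, 1], [-1, 11/6, -2/3], [1, -5/3, 1/3]] · [[19, -18], [22, -16], [41, -17]] = [[5, 5], [-6, 0], [-4, 3]].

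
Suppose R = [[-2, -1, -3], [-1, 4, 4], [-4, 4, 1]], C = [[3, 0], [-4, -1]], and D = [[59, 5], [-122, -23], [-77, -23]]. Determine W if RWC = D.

W = [[-2, -3], [0, 2], [-3, 3]]

W = R⁻¹DC⁻¹ (apply R⁻¹ on the left and C⁻¹ on the right).
det R = 3, so R⁻¹ = [[-4, -11/3, 8/3], [-5, -14/3, 11/3], [4, 4, -3]].
det C = -3, so C⁻¹ = [[1/3, 0], [-4/3, -1]].
R⁻¹D = [[6, 3], [-8, -2], [-21, -3]].
W = (R⁻¹D)C⁻¹ = [[-2, -3], [0, 2], [-3, 3]].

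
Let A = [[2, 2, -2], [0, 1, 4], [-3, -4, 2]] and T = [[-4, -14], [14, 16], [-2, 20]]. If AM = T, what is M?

A is on the left of M, so left-multiply by A⁻¹: M = A⁻¹T.
det A = 6, so A⁻¹ = [[3, 2/3, 5/3], [-2, -1/3, -4/3], [1/2, 1/3, 1/3]].
M = A⁻¹T = [[3, 2/3, 5/3], [-2, -1/3, -4/3], [1/2, 1/3, 1/3]] · [[-4, -14], [14, 16], [-2, 20]] = [[-6, 2], [6, -4], [2, 5]].

M = [[-6, 2], [6, -4], [2, 5]]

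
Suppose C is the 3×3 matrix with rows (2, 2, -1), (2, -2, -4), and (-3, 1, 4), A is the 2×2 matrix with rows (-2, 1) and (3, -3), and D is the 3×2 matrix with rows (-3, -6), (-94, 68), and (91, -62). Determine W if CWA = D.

W = C⁻¹DA⁻¹ (apply C⁻¹ on the left and A⁻¹ on the right).
C has determinant 4; C⁻¹ = [[-1, -9/4, -5/2], [1, 5/4, 3/2], [-1, -2, -2]].
det A = 3; the adjugate gives A⁻¹ = [[-1, -1/3], [-1, -2/3]].
C⁻¹D = [[-13, 8], [16, -14], [9, -6]].
W = (C⁻¹D)A⁻¹ = [[5, -1], [-2, 4], [-3, 1]].

W = [[5, -1], [-2, 4], [-3, 1]]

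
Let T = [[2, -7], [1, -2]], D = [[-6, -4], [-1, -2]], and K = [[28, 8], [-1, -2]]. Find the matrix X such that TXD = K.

X = T⁻¹KD⁻¹ (apply T⁻¹ on the left and D⁻¹ on the right).
T has determinant 3; T⁻¹ = [[-2/3, 7/3], [-1/3, 2/3]].
det D = 8; the adjugate gives D⁻¹ = [[-1/4, 1/2], [1/8, -3/4]].
T⁻¹K = [[-21, -10], [-10, -4]].
X = (T⁻¹K)D⁻¹ = [[4, -3], [2, -2]].

X = [[4, -3], [2, -2]]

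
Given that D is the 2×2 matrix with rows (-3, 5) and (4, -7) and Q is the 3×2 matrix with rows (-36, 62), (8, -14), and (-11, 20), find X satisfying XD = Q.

X = [[4, -6], [0, 2], [-3, -5]]

D is on the right of X, so right-multiply by D⁻¹: X = QD⁻¹.
det D = 1; the adjugate gives D⁻¹ = [[-7, -5], [-4, -3]].
X = QD⁻¹ = [[-36, 62], [8, -14], [-11, 20]] · [[-7, -5], [-4, -3]] = [[4, -6], [0, 2], [-3, -5]].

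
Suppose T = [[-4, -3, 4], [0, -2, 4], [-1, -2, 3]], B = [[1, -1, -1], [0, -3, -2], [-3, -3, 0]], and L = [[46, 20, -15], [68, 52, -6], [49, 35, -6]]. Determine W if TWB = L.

Isolating W: multiply by T⁻¹ from the left and B⁻¹ from the right, so W = T⁻¹LB⁻¹.
T has determinant -4; T⁻¹ = [[-1/2, -1/4, 1], [1, 2, -4], [1/2, 5/4, -2]].
det B = -3, so B⁻¹ = [[2, -1, 1/3], [-2, 1, -2/3], [3, -2, 1]].
T⁻¹L = [[9, 12, 3], [-14, -16, -3], [10, 5, -3]].
W = (T⁻¹L)B⁻¹ = [[3, -3, -2], [-5, 4, 3], [1, 1, -3]].

W = [[3, -3, -2], [-5, 4, 3], [1, 1, -3]]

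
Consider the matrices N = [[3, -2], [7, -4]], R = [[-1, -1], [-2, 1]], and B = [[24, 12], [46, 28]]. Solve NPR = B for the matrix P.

Isolating P: multiply by N⁻¹ from the left and R⁻¹ from the right, so P = N⁻¹BR⁻¹.
det N = 2, so N⁻¹ = [[-2, 1], [-7/2, 3/2]].
det R = -3; the adjugate gives R⁻¹ = [[-1/3, -1/3], [-2/3, 1/3]].
N⁻¹B = [[-2, 4], [-15, 0]].
P = (N⁻¹B)R⁻¹ = [[-2, 2], [5, 5]].

P = [[-2, 2], [5, 5]]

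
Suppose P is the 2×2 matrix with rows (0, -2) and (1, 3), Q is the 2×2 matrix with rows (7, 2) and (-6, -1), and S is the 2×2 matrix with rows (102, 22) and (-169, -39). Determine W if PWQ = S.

W = [[-4, -2], [-3, 5]]

W = P⁻¹SQ⁻¹ (apply P⁻¹ on the left and Q⁻¹ on the right).
det P = 2; the adjugate gives P⁻¹ = [[3/2, 1], [-1/2, 0]].
Q has determinant 5; Q⁻¹ = [[-1/5, -2/5], [6/5, 7/5]].
P⁻¹S = [[-16, -6], [-51, -11]].
W = (P⁻¹S)Q⁻¹ = [[-4, -2], [-3, 5]].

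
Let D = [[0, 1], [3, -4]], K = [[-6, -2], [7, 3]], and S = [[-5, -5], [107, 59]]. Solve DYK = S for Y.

Isolating Y: multiply by D⁻¹ from the left and K⁻¹ from the right, so Y = D⁻¹SK⁻¹.
det D = -3, so D⁻¹ = [[4/3, 1/3], [1, 0]].
det K = -4, so K⁻¹ = [[-3/4, -1/2], [7/4, 3/2]].
D⁻¹S = [[29, 13], [-5, -5]].
Y = (D⁻¹S)K⁻¹ = [[1, 5], [-5, -5]].

Y = [[1, 5], [-5, -5]]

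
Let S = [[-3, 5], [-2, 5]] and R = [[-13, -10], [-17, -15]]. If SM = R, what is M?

M = [[-4, -5], [-5, -5]]

Since S multiplies M on the left, M = S⁻¹R.
S has determinant -5; S⁻¹ = [[-1, 1], [-2/5, 3/5]].
M = S⁻¹R = [[-1, 1], [-2/5, 3/5]] · [[-13, -10], [-17, -15]] = [[-4, -5], [-5, -5]].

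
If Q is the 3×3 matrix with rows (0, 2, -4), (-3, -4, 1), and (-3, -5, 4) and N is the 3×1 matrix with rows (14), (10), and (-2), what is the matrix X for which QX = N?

Since Q multiplies X on the left, X = Q⁻¹N.
det Q = 6; the adjugate gives Q⁻¹ = [[-11/6, 2, -7/3], [3/2, -2, 2], [1/2, -1, 1]].
X = Q⁻¹N = [[-11/6, 2, -7/3], [3/2, -2, 2], [1/2, -1, 1]] · [[14], [10], [-2]] = [[-1], [-3], [-5]].

X = [[-1], [-3], [-5]]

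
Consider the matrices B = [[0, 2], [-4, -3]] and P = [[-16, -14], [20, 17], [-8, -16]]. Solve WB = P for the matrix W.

W = [[-1, 4], [1, -5], [-5, 2]]

Right-multiplying both sides by B⁻¹ gives W = PB⁻¹.
det B = 8, so B⁻¹ = [[-3/8, -1/4], [1/2, 0]].
W = PB⁻¹ = [[-16, -14], [20, 17], [-8, -16]] · [[-3/8, -1/4], [1/2, 0]] = [[-1, 4], [1, -5], [-5, 2]].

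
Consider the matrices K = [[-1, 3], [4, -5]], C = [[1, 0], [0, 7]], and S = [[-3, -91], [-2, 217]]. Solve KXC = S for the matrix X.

X = [[-3, 4], [-2, -3]]

Isolating X: multiply by K⁻¹ from the left and C⁻¹ from the right, so X = K⁻¹SC⁻¹.
K has determinant -7; K⁻¹ = [[5/7, 3/7], [4/7, 1/7]].
C has determinant 7; C⁻¹ = [[1, 0], [0, 1/7]].
K⁻¹S = [[-3, 28], [-2, -21]].
X = (K⁻¹S)C⁻¹ = [[-3, 4], [-2, -3]].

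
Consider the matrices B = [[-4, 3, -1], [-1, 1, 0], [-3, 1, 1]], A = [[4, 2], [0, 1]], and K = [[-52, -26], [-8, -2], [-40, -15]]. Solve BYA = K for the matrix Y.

Y = [[5, 1], [3, 3], [2, 5]]

Isolating Y: multiply by B⁻¹ from the left and A⁻¹ from the right, so Y = B⁻¹KA⁻¹.
det B = -3, so B⁻¹ = [[-1/3, 4/3, -1/3], [-1/3, 7/3, -1/3], [-2/3, 5/3, 1/3]].
A has determinant 4; A⁻¹ = [[1/4, -1/2], [0, 1]].
B⁻¹K = [[20, 11], [12, 9], [8, 9]].
Y = (B⁻¹K)A⁻¹ = [[5, 1], [3, 3], [2, 5]].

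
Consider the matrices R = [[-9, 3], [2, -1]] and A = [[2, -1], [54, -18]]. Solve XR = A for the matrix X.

R is on the right of X, so right-multiply by R⁻¹: X = AR⁻¹.
det R = 3; the adjugate gives R⁻¹ = [[-1/3, -1], [-2/3, -3]].
X = AR⁻¹ = [[2, -1], [54, -18]] · [[-1/3, -1], [-2/3, -3]] = [[0, 1], [-6, 0]].

X = [[0, 1], [-6, 0]]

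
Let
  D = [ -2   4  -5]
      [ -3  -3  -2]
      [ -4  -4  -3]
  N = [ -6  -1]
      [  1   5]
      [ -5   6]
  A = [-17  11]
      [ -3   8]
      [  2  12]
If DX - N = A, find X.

X = [[3, -2], [-3, -1], [1, -2]]

DX = A + N = [[-23, 10], [-2, 13], [-3, 18]].
Left-multiplying both sides by D⁻¹ gives X = D⁻¹(A + N).
det D = -6, so D⁻¹ = [[-1/6, -16/3, 23/6], [1/6, 7/3, -11/6], [0, 4, -3]].
X = D⁻¹(A + N) = [[3, -2], [-3, -1], [1, -2]].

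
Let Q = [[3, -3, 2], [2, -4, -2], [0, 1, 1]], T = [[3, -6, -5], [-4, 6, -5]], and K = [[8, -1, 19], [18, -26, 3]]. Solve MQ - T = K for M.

M = [[5, -2, 0], [2, 4, 2]]

MQ = K + T = [[11, -7, 14], [14, -20, -2]].
Since Q sits to the right of M, M = (K + T)Q⁻¹.
Q has determinant 4; Q⁻¹ = [[-1/2, 5/4, 7/2], [-1/2, 3/4, 5/2], [1/2, -3/4, -3/2]].
M = (K + T)Q⁻¹ = [[5, -2, 0], [2, 4, 2]].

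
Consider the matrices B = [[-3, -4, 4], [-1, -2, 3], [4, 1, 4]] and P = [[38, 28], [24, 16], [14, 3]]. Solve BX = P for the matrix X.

Left-multiplying both sides by B⁻¹ gives X = B⁻¹P.
B has determinant -3; B⁻¹ = [[11/3, -20/3, 4/3], [-16/3, 28/3, -5/3], [-7/3, 13/3, -2/3]].
X = B⁻¹P = [[11/3, -20/3, 4/3], [-16/3, 28/3, -5/3], [-7/3, 13/3, -2/3]] · [[38, 28], [24, 16], [14, 3]] = [[-2, 0], [-2, -5], [6, 2]].

X = [[-2, 0], [-2, -5], [6, 2]]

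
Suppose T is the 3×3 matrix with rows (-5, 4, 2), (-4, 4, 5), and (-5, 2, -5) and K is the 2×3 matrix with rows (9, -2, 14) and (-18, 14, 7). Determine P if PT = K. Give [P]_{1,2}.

T is on the right of P, so right-multiply by T⁻¹: P = KT⁻¹.
det T = -6, so T⁻¹ = [[5, -4, -2], [15/2, -35/6, -17/6], [-2, 5/3, 2/3]].
P = KT⁻¹ = [[9, -2, 14], [-18, 14, 7]] · [[5, -4, -2], [15/2, -35/6, -17/6], [-2, 5/3, 2/3]] = [[2, -1, -3], [1, 2, 1]].

-1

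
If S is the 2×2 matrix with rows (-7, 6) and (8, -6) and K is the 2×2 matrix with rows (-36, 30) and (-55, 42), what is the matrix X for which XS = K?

X = [[4, -1], [1, -6]]

S is on the right of X, so right-multiply by S⁻¹: X = KS⁻¹.
det S = -6, so S⁻¹ = [[1, 1], [4/3, 7/6]].
X = KS⁻¹ = [[-36, 30], [-55, 42]] · [[1, 1], [4/3, 7/6]] = [[4, -1], [1, -6]].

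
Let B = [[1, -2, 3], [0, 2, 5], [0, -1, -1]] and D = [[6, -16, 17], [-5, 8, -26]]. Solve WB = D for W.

Since B sits to the right of W, W = DB⁻¹.
B has determinant 3; B⁻¹ = [[1, -5/3, -16/3], [0, -1/3, -5/3], [0, 1/3, 2/3]].
W = DB⁻¹ = [[6, -16, 17], [-5, 8, -26]] · [[1, -5/3, -16/3], [0, -1/3, -5/3], [0, 1/3, 2/3]] = [[6, 1, 6], [-5, -3, -4]].

W = [[6, 1, 6], [-5, -3, -4]]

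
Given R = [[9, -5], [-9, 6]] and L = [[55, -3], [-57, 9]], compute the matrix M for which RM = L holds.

R is on the left of M, so left-multiply by R⁻¹: M = R⁻¹L.
det R = 9, so R⁻¹ = [[2/3, 5/9], [1, 1]].
M = R⁻¹L = [[2/3, 5/9], [1, 1]] · [[55, -3], [-57, 9]] = [[5, 3], [-2, 6]].

M = [[5, 3], [-2, 6]]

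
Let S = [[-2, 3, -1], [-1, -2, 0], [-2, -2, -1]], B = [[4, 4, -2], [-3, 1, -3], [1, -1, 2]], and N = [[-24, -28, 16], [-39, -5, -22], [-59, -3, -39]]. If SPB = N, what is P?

P = [[5, 0, 5], [0, -1, 4], [-3, -1, 4]]

P = S⁻¹NB⁻¹ (apply S⁻¹ on the left and B⁻¹ on the right).
det S = -5, so S⁻¹ = [[-2/5, -1, 2/5], [1/5, 0, -1/5], [2/5, 2, -7/5]].
B has determinant 4; B⁻¹ = [[-1/4, -3/2, -5/2], [3/4, 5/2, 9/2], [1/2, 2, 4]].
S⁻¹N = [[25, 15, 0], [7, -5, 11], [-5, -17, 17]].
P = (S⁻¹N)B⁻¹ = [[5, 0, 5], [0, -1, 4], [-3, -1, 4]].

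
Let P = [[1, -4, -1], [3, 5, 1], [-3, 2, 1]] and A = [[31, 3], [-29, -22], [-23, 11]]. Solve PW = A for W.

W = [[2, -4], [-6, -3], [-5, 5]]

P is on the left of W, so left-multiply by P⁻¹: W = P⁻¹A.
P has determinant 6; P⁻¹ = [[1/2, 1/3, 1/6], [-1, -1/3, -2/3], [7/2, 5/3, 17/6]].
W = P⁻¹A = [[1/2, 1/3, 1/6], [-1, -1/3, -2/3], [7/2, 5/3, 17/6]] · [[31, 3], [-29, -22], [-23, 11]] = [[2, -4], [-6, -3], [-5, 5]].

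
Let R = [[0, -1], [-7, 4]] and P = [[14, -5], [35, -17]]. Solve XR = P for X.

R is on the right of X, so right-multiply by R⁻¹: X = PR⁻¹.
det R = -7, so R⁻¹ = [[-4/7, -1/7], [-1, 0]].
X = PR⁻¹ = [[14, -5], [35, -17]] · [[-4/7, -1/7], [-1, 0]] = [[-3, -2], [-3, -5]].

X = [[-3, -2], [-3, -5]]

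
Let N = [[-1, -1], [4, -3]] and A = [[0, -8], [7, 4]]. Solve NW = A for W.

W = [[1, 4], [-1, 4]]

N is on the left of W, so left-multiply by N⁻¹: W = N⁻¹A.
det N = 7, so N⁻¹ = [[-3/7, 1/7], [-4/7, -1/7]].
W = N⁻¹A = [[-3/7, 1/7], [-4/7, -1/7]] · [[0, -8], [7, 4]] = [[1, 4], [-1, 4]].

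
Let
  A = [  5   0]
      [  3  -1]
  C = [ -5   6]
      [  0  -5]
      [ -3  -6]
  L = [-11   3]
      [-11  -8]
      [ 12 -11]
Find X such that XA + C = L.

X = [[-3, 3], [-4, 3], [0, 5]]

XA = L − C = [[-6, -3], [-11, -3], [15, -5]].
Right-multiplying both sides by A⁻¹ gives X = (L − C)A⁻¹.
A has determinant -5; A⁻¹ = [[1/5, 0], [3/5, -1]].
X = (L − C)A⁻¹ = [[-3, 3], [-4, 3], [0, 5]].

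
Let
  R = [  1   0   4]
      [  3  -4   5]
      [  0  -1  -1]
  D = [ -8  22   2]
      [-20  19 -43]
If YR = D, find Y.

Since R sits to the right of Y, Y = DR⁻¹.
R has determinant -3; R⁻¹ = [[-3, 4/3, -16/3], [-1, 1/3, -7/3], [1, -1/3, 4/3]].
Y = DR⁻¹ = [[-8, 22, 2], [-20, 19, -43]] · [[-3, 4/3, -16/3], [-1, 1/3, -7/3], [1, -1/3, 4/3]] = [[4, -4, -6], [-2, -6, 5]].

Y = [[4, -4, -6], [-2, -6, 5]]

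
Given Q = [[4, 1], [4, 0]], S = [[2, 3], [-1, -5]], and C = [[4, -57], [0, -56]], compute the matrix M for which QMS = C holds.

M = [[2, 4], [3, 2]]

Left-multiply by Q⁻¹ and right-multiply by S⁻¹: M = Q⁻¹CS⁻¹.
det Q = -4, so Q⁻¹ = [[0, 1/4], [1, -1]].
det S = -7; the adjugate gives S⁻¹ = [[5/7, 3/7], [-1/7, -2/7]].
Q⁻¹C = [[0, -14], [4, -1]].
M = (Q⁻¹C)S⁻¹ = [[2, 4], [3, 2]].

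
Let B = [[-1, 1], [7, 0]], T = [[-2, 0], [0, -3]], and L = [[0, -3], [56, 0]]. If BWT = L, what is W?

W = [[-4, 0], [-4, 1]]

W = B⁻¹LT⁻¹ (apply B⁻¹ on the left and T⁻¹ on the right).
B has determinant -7; B⁻¹ = [[0, 1/7], [1, 1/7]].
T has determinant 6; T⁻¹ = [[-1/2, 0], [0, -1/3]].
B⁻¹L = [[8, 0], [8, -3]].
W = (B⁻¹L)T⁻¹ = [[-4, 0], [-4, 1]].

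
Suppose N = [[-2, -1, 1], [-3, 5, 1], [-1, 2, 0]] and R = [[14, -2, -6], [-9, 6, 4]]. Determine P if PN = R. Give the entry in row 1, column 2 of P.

N is on the right of P, so right-multiply by N⁻¹: P = RN⁻¹.
det N = 4, so N⁻¹ = [[-1/2, 1/2, -3/2], [-1/4, 1/4, -1/4], [-1/4, 5/4, -13/4]].
P = RN⁻¹ = [[14, -2, -6], [-9, 6, 4]] · [[-1/2, 1/2, -3/2], [-1/4, 1/4, -1/4], [-1/4, 5/4, -13/4]] = [[-5, -1, -1], [2, 2, -1]].

-1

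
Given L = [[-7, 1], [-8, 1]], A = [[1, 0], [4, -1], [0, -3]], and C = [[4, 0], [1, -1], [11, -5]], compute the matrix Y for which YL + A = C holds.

YL = C − A = [[3, 0], [-3, 0], [11, -2]].
Right-multiplying both sides by L⁻¹ gives Y = (C − A)L⁻¹.
det L = 1; the adjugate gives L⁻¹ = [[1, -1], [8, -7]].
Y = (C − A)L⁻¹ = [[3, -3], [-3, 3], [-5, 3]].

Y = [[3, -3], [-3, 3], [-5, 3]]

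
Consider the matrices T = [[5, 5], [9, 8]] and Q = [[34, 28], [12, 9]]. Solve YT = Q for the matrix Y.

Since T sits to the right of Y, Y = QT⁻¹.
det T = -5, so T⁻¹ = [[-8/5, 1], [9/5, -1]].
Y = QT⁻¹ = [[34, 28], [12, 9]] · [[-8/5, 1], [9/5, -1]] = [[-4, 6], [-3, 3]].

Y = [[-4, 6], [-3, 3]]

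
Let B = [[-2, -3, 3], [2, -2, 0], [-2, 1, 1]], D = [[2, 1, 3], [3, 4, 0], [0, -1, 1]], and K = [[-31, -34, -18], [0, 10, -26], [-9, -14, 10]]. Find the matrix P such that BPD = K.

P = B⁻¹KD⁻¹ (apply B⁻¹ on the left and D⁻¹ on the right).
det B = 4; the adjugate gives B⁻¹ = [[-1/2, 3/2, 3/2], [-1/2, 1, 3/2], [-1/2, 2, 5/2]].
det D = -4; the adjugate gives D⁻¹ = [[-1, 1, 3], [3/4, -1/2, -9/4], [3/4, -1/2, -5/4]].
B⁻¹K = [[2, 11, -15], [2, 6, -2], [-7, 2, -18]].
P = (B⁻¹K)D⁻¹ = [[-5, 4, 0], [1, 0, -5], [-5, 1, -3]].

P = [[-5, 4, 0], [1, 0, -5], [-5, 1, -3]]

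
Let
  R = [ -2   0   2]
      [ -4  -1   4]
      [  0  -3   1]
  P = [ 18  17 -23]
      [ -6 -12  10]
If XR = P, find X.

Since R sits to the right of X, X = PR⁻¹.
R has determinant 2; R⁻¹ = [[11/2, -3, 1], [2, -1, 0], [6, -3, 1]].
X = PR⁻¹ = [[18, 17, -23], [-6, -12, 10]] · [[11/2, -3, 1], [2, -1, 0], [6, -3, 1]] = [[-5, -2, -5], [3, 0, 4]].

X = [[-5, -2, -5], [3, 0, 4]]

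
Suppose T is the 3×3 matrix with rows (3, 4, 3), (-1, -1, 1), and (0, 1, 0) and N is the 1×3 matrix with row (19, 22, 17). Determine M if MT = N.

Since T sits to the right of M, M = NT⁻¹.
T has determinant -6; T⁻¹ = [[1/6, -1/2, -7/6], [0, 0, 1], [1/6, 1/2, -1/6]].
M = NT⁻¹ = [[19, 22, 17]] · [[1/6, -1/2, -7/6], [0, 0, 1], [1/6, 1/2, -1/6]] = [[6, -1, -3]].

M = [[6, -1, -3]]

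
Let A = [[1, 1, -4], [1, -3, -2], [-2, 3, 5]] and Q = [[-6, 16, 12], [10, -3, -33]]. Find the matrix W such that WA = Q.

W = [[1, -3, 2], [6, 2, -1]]

A is on the right of W, so right-multiply by A⁻¹: W = QA⁻¹.
det A = 2; the adjugate gives A⁻¹ = [[-9/2, -17/2, -7], [-1/2, -3/2, -1], [-3/2, -5/2, -2]].
W = QA⁻¹ = [[-6, 16, 12], [10, -3, -33]] · [[-9/2, -17/2, -7], [-1/2, -3/2, -1], [-3/2, -5/2, -2]] = [[1, -3, 2], [6, 2, -1]].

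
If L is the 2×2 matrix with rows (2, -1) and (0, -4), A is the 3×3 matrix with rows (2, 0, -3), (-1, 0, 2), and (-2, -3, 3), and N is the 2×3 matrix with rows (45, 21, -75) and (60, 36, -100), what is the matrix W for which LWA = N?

Isolating W: multiply by L⁻¹ from the left and A⁻¹ from the right, so W = L⁻¹NA⁻¹.
L has determinant -8; L⁻¹ = [[1/2, -1/8], [0, -1/4]].
A has determinant 3; A⁻¹ = [[2, 3, 0], [-1/3, 0, -1/3], [1, 2, 0]].
L⁻¹N = [[15, 6, -25], [-15, -9, 25]].
W = (L⁻¹N)A⁻¹ = [[3, -5, -2], [-2, 5, 3]].

W = [[3, -5, -2], [-2, 5, 3]]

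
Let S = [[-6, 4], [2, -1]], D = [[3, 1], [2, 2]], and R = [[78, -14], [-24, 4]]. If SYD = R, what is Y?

Isolating Y: multiply by S⁻¹ from the left and D⁻¹ from the right, so Y = S⁻¹RD⁻¹.
det S = -2; the adjugate gives S⁻¹ = [[1/2, 2], [1, 3]].
det D = 4; the adjugate gives D⁻¹ = [[1/2, -1/4], [-1/2, 3/4]].
S⁻¹R = [[-9, 1], [6, -2]].
Y = (S⁻¹R)D⁻¹ = [[-5, 3], [4, -3]].

Y = [[-5, 3], [4, -3]]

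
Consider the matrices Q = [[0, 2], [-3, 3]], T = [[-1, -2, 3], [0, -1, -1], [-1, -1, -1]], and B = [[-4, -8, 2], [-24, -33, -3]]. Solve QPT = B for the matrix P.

P = [[-1, 0, -5], [1, 1, 1]]

Isolating P: multiply by Q⁻¹ from the left and T⁻¹ from the right, so P = Q⁻¹BT⁻¹.
det Q = 6, so Q⁻¹ = [[1/2, -1/3], [1/2, 0]].
T has determinant -5; T⁻¹ = [[0, 1, -1], [-1/5, -4/5, 1/5], [1/5, -1/5, -1/5]].
Q⁻¹B = [[6, 7, 2], [-2, -4, 1]].
P = (Q⁻¹B)T⁻¹ = [[-1, 0, -5], [1, 1, 1]].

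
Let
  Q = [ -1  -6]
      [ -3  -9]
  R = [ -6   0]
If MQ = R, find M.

M = [[-6, 4]]

Q is on the right of M, so right-multiply by Q⁻¹: M = RQ⁻¹.
det Q = -9; the adjugate gives Q⁻¹ = [[1, -2/3], [-1/3, 1/9]].
M = RQ⁻¹ = [[-6, 0]] · [[1, -2/3], [-1/3, 1/9]] = [[-6, 4]].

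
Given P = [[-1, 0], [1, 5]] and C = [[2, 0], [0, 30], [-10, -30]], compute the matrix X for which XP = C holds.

X = [[-2, 0], [6, 6], [4, -6]]

Right-multiplying both sides by P⁻¹ gives X = CP⁻¹.
P has determinant -5; P⁻¹ = [[-1, 0], [1/5, 1/5]].
X = CP⁻¹ = [[2, 0], [0, 30], [-10, -30]] · [[-1, 0], [1/5, 1/5]] = [[-2, 0], [6, 6], [4, -6]].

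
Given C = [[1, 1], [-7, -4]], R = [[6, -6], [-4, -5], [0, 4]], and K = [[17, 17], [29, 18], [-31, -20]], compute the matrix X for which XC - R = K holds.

XC = K + R = [[23, 11], [25, 13], [-31, -16]].
Right-multiplying both sides by C⁻¹ gives X = (K + R)C⁻¹.
det C = 3; the adjugate gives C⁻¹ = [[-4/3, -1/3], [7/3, 1/3]].
X = (K + R)C⁻¹ = [[-5, -4], [-3, -4], [4, 5]].

X = [[-5, -4], [-3, -4], [4, 5]]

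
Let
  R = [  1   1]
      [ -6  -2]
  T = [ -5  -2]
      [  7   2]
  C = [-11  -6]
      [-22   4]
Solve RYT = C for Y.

Y = [[2, 3], [3, -1]]

Y = R⁻¹CT⁻¹ (apply R⁻¹ on the left and T⁻¹ on the right).
det R = 4, so R⁻¹ = [[-1/2, -1/4], [3/2, 1/4]].
det T = 4, so T⁻¹ = [[1/2, 1/2], [-7/4, -5/4]].
R⁻¹C = [[11, 2], [-22, -8]].
Y = (R⁻¹C)T⁻¹ = [[2, 3], [3, -1]].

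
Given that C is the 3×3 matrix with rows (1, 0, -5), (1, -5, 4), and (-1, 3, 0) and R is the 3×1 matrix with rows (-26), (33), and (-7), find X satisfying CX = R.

X = [[4], [-1], [6]]

Left-multiplying both sides by C⁻¹ gives X = C⁻¹R.
det C = -2, so C⁻¹ = [[6, 15/2, 25/2], [2, 5/2, 9/2], [1, 3/2, 5/2]].
X = C⁻¹R = [[6, 15/2, 25/2], [2, 5/2, 9/2], [1, 3/2, 5/2]] · [[-26], [33], [-7]] = [[4], [-1], [6]].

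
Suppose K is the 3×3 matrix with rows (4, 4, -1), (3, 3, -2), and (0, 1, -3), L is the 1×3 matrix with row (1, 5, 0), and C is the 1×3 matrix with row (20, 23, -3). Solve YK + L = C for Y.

Y = [[4, 1, -1]]

YK = C − L = [[19, 18, -3]].
Since K sits to the right of Y, Y = (C − L)K⁻¹.
K has determinant 5; K⁻¹ = [[-7/5, 11/5, -1], [9/5, -12/5, 1], [3/5, -4/5, 0]].
Y = (C − L)K⁻¹ = [[4, 1, -1]].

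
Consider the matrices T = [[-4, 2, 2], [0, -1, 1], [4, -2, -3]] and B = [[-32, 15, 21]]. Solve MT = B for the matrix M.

M = [[4, 1, -4]]

T is on the right of M, so right-multiply by T⁻¹: M = BT⁻¹.
T has determinant -4; T⁻¹ = [[-5/4, -1/2, -1], [-1, -1, -1], [-1, 0, -1]].
M = BT⁻¹ = [[-32, 15, 21]] · [[-5/4, -1/2, -1], [-1, -1, -1], [-1, 0, -1]] = [[4, 1, -4]].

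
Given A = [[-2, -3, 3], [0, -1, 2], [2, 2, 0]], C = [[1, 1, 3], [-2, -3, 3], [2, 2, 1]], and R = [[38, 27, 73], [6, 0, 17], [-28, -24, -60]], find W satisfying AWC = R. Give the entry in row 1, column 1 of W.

-2

W = A⁻¹RC⁻¹ (apply A⁻¹ on the left and C⁻¹ on the right).
A has determinant 2; A⁻¹ = [[-2, 3, -3/2], [2, -3, 2], [1, -1, 1]].
C has determinant 5; C⁻¹ = [[-9/5, 1, 12/5], [8/5, -1, -9/5], [2/5, 0, -1/5]].
A⁻¹R = [[-16, -18, -5], [2, 6, -25], [4, 3, -4]].
W = (A⁻¹R)C⁻¹ = [[-2, 2, -5], [-4, -4, -1], [-4, 1, 5]].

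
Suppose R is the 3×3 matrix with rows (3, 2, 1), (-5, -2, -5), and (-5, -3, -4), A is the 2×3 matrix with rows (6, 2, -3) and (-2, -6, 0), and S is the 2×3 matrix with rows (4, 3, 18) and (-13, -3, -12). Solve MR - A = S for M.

M = [[-5, 0, -5], [0, 0, 3]]

MR = S + A = [[10, 5, 15], [-15, -9, -12]].
Right-multiplying both sides by R⁻¹ gives M = (S + A)R⁻¹.
R has determinant -6; R⁻¹ = [[7/6, -5/6, 4/3], [-5/6, 7/6, -5/3], [-5/6, 1/6, -2/3]].
M = (S + A)R⁻¹ = [[-5, 0, -5], [0, 0, 3]].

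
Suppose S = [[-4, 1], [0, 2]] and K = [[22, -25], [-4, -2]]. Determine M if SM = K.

Since S multiplies M on the left, M = S⁻¹K.
det S = -8; the adjugate gives S⁻¹ = [[-1/4, 1/8], [0, 1/2]].
M = S⁻¹K = [[-1/4, 1/8], [0, 1/2]] · [[22, -25], [-4, -2]] = [[-6, 6], [-2, -1]].

M = [[-6, 6], [-2, -1]]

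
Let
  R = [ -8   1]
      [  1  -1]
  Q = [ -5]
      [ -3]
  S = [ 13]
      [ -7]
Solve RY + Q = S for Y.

Y = [[-2], [2]]

RY = S − Q = [[18], [-4]].
Since R multiplies Y on the left, Y = R⁻¹(S − Q).
R has determinant 7; R⁻¹ = [[-1/7, -1/7], [-1/7, -8/7]].
Y = R⁻¹(S − Q) = [[-2], [2]].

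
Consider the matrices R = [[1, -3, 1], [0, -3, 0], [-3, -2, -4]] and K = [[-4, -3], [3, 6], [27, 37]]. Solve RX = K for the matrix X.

X = [[-3, -3], [-1, -2], [-4, -6]]

Since R multiplies X on the left, X = R⁻¹K.
det R = 3, so R⁻¹ = [[4, -14/3, 1], [0, -1/3, 0], [-3, 11/3, -1]].
X = R⁻¹K = [[4, -14/3, 1], [0, -1/3, 0], [-3, 11/3, -1]] · [[-4, -3], [3, 6], [27, 37]] = [[-3, -3], [-1, -2], [-4, -6]].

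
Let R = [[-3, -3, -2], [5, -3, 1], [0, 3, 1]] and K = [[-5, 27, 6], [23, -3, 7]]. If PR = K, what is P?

Right-multiplying both sides by R⁻¹ gives P = KR⁻¹.
det R = 3; the adjugate gives R⁻¹ = [[-2, -1, -3], [-5/3, -1, -7/3], [5, 3, 8]].
P = KR⁻¹ = [[-5, 27, 6], [23, -3, 7]] · [[-2, -1, -3], [-5/3, -1, -7/3], [5, 3, 8]] = [[-5, -4, 0], [-6, 1, -6]].

P = [[-5, -4, 0], [-6, 1, -6]]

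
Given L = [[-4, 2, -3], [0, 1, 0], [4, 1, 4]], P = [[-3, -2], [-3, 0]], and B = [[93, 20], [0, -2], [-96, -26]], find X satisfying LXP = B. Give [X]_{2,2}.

X = L⁻¹BP⁻¹ (apply L⁻¹ on the left and P⁻¹ on the right).
det L = -4; the adjugate gives L⁻¹ = [[-1, 11/4, -3/4], [0, 1, 0], [1, -3, 1]].
P has determinant -6; P⁻¹ = [[0, -1/3], [-1/2, 1/2]].
L⁻¹B = [[-21, -6], [0, -2], [-3, 0]].
X = (L⁻¹B)P⁻¹ = [[3, 4], [1, -1], [0, 1]].

-1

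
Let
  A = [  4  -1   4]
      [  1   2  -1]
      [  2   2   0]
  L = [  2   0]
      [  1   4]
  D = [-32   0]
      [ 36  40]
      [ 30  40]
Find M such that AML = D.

M = [[1, 5], [4, 0], [-4, -5]]

Left-multiply by A⁻¹ and right-multiply by L⁻¹: M = A⁻¹DL⁻¹.
det A = 2, so A⁻¹ = [[1, 4, -7/2], [-1, -4, 4], [-1, -5, 9/2]].
det L = 8, so L⁻¹ = [[1/2, 0], [-1/8, 1/4]].
A⁻¹D = [[7, 20], [8, 0], [-13, -20]].
M = (A⁻¹D)L⁻¹ = [[1, 5], [4, 0], [-4, -5]].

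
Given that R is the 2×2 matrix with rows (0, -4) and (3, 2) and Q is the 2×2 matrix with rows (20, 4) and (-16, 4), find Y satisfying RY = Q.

Left-multiplying both sides by R⁻¹ gives Y = R⁻¹Q.
det R = 12, so R⁻¹ = [[1/6, 1/3], [-1/4, 0]].
Y = R⁻¹Q = [[1/6, 1/3], [-1/4, 0]] · [[20, 4], [-16, 4]] = [[-2, 2], [-5, -1]].

Y = [[-2, 2], [-5, -1]]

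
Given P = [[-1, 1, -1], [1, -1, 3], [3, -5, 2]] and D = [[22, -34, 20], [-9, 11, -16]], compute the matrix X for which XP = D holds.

P is on the right of X, so right-multiply by P⁻¹: X = DP⁻¹.
det P = -4, so P⁻¹ = [[-13/4, -3/4, -1/2], [-7/4, -1/4, -1/2], [1/2, 1/2, 0]].
X = DP⁻¹ = [[22, -34, 20], [-9, 11, -16]] · [[-13/4, -3/4, -1/2], [-7/4, -1/4, -1/2], [1/2, 1/2, 0]] = [[-2, 2, 6], [2, -4, -1]].

X = [[-2, 2, 6], [2, -4, -1]]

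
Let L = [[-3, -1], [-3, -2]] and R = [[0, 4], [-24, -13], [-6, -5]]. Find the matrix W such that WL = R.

W = [[4, -4], [3, 5], [-1, 3]]

Right-multiplying both sides by L⁻¹ gives W = RL⁻¹.
det L = 3; the adjugate gives L⁻¹ = [[-2/3, 1/3], [1, -1]].
W = RL⁻¹ = [[0, 4], [-24, -13], [-6, -5]] · [[-2/3, 1/3], [1, -1]] = [[4, -4], [3, 5], [-1, 3]].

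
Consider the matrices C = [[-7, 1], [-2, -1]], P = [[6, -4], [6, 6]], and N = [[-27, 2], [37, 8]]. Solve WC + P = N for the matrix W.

W = [[5, -1], [-3, -5]]

WC = N − P = [[-33, 6], [31, 2]].
C is on the right of W, so right-multiply by C⁻¹: W = (N − P)C⁻¹.
C has determinant 9; C⁻¹ = [[-1/9, -1/9], [2/9, -7/9]].
W = (N − P)C⁻¹ = [[5, -1], [-3, -5]].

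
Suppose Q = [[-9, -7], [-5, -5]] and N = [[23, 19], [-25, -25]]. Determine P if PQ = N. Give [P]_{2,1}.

Q is on the right of P, so right-multiply by Q⁻¹: P = NQ⁻¹.
det Q = 10; the adjugate gives Q⁻¹ = [[-1/2, 7/10], [1/2, -9/10]].
P = NQ⁻¹ = [[23, 19], [-25, -25]] · [[-1/2, 7/10], [1/2, -9/10]] = [[-2, -1], [0, 5]].

0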